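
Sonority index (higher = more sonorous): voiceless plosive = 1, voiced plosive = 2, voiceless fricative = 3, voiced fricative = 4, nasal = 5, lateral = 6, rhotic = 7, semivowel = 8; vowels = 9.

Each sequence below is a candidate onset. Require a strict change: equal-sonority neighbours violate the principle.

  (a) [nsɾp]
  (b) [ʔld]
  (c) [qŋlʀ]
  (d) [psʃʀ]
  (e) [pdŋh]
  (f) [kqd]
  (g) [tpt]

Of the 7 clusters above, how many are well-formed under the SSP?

1

(a) 5-3-7-1 → violates
(b) 1-6-2 → violates
(c) 1-5-6-7 → obeys
(d) 1-3-3-7 → violates
(e) 1-2-5-3 → violates
(f) 1-1-2 → violates
(g) 1-1-1 → violates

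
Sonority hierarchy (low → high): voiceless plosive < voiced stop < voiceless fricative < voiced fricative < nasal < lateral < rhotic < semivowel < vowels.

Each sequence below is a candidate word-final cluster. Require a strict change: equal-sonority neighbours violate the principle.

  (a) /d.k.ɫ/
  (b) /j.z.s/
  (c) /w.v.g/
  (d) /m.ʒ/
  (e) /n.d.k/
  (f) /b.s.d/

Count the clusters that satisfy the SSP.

4

(a) sonority 2-1-6: ill-formed.
(b) sonority 8-4-3: well-formed.
(c) sonority 8-4-2: well-formed.
(d) sonority 5-4: well-formed.
(e) sonority 5-2-1: well-formed.
(f) sonority 2-3-2: ill-formed.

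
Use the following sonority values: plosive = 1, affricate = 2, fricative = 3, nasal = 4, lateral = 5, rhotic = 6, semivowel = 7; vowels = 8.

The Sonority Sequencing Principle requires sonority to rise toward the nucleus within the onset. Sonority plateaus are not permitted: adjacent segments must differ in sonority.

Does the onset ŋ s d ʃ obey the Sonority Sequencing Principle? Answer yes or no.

no

/ŋ/ is a nasal (sonority 4).
/s/ is a fricative (sonority 3).
/d/ is a plosive (sonority 1).
/ʃ/ is a fricative (sonority 3).
The profile is 4-3-1-3. Between /ŋ/ (4) and /s/ (3) sonority does not rise, so the cluster violates the SSP.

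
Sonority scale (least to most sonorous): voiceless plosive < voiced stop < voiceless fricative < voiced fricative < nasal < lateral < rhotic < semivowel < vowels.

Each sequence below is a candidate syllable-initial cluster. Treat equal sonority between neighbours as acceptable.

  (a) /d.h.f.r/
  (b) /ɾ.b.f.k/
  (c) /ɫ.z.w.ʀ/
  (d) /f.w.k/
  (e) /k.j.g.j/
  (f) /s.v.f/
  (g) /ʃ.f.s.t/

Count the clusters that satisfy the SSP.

(a) /d.h.f.r/: profile 2-3-3-7 — obeys.
(b) /ɾ.b.f.k/: profile 7-2-3-1 — violates.
(c) /ɫ.z.w.ʀ/: profile 6-4-8-7 — violates.
(d) /f.w.k/: profile 3-8-1 — violates.
(e) /k.j.g.j/: profile 1-8-2-8 — violates.
(f) /s.v.f/: profile 3-4-3 — violates.
(g) /ʃ.f.s.t/: profile 3-3-3-1 — violates.

1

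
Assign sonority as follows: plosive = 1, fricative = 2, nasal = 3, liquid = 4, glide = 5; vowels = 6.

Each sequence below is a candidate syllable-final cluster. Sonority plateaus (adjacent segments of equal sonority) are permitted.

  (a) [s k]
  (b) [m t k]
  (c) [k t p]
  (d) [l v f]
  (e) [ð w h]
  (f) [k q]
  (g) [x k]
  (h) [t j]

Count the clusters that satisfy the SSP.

(a) [s k]: profile 2-1 — obeys.
(b) [m t k]: profile 3-1-1 — obeys.
(c) [k t p]: profile 1-1-1 — obeys.
(d) [l v f]: profile 4-2-2 — obeys.
(e) [ð w h]: profile 2-5-2 — violates.
(f) [k q]: profile 1-1 — obeys.
(g) [x k]: profile 2-1 — obeys.
(h) [t j]: profile 1-5 — violates.

6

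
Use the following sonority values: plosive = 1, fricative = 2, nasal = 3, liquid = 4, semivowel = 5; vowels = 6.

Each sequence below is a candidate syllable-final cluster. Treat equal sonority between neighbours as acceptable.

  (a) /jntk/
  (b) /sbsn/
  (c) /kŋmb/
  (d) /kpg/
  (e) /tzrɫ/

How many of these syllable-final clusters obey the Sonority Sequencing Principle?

(a) sonority 5-3-1-1: well-formed.
(b) sonority 2-1-2-3: ill-formed.
(c) sonority 1-3-3-1: ill-formed.
(d) sonority 1-1-1: well-formed.
(e) sonority 1-2-4-4: ill-formed.

2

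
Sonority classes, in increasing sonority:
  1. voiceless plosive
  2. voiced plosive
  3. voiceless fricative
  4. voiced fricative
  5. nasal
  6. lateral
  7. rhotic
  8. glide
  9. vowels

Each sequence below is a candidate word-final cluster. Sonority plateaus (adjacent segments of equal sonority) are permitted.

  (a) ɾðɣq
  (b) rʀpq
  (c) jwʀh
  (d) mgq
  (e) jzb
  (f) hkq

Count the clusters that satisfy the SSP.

6

(a) 7-4-4-1 → obeys
(b) 7-7-1-1 → obeys
(c) 8-8-7-3 → obeys
(d) 5-2-1 → obeys
(e) 8-4-2 → obeys
(f) 3-1-1 → obeys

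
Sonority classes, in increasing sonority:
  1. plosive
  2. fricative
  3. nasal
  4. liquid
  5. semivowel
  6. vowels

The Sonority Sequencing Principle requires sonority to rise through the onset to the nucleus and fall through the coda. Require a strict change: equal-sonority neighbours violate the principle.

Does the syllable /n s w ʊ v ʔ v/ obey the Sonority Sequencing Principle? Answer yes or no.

no

Onset: /n/ is a nasal (sonority 3), /s/ is a fricative (sonority 2), /w/ is a semivowel (sonority 5); then the nucleus /ʊ/ (sonority 6).
Onset profile 3-2-5-6 — does not strictly rise throughout.
Coda: /v/ is a fricative (sonority 2), /ʔ/ is a plosive (sonority 1), /v/ is a fricative (sonority 2).
Coda profile 6-2-1-2 — does not strictly fall throughout.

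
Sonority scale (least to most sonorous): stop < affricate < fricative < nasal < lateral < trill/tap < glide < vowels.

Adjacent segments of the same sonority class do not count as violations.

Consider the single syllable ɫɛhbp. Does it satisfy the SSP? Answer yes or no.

yes

Onset: /ɫ/ is a lateral (sonority 5); then the nucleus /ɛ/ (sonority 8).
Onset profile 5-8 — rises to the nucleus.
Coda: /h/ is a fricative (sonority 3), /b/ is a stop (sonority 1), /p/ is a stop (sonority 1).
Coda profile 8-3-1-1 — falls from the nucleus.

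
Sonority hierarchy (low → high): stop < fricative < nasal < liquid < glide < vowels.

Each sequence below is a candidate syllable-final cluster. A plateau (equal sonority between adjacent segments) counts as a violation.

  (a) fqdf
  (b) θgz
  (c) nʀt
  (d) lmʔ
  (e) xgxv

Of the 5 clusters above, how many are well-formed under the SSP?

1

(a) fqdf: profile 2-1-1-2 — violates.
(b) θgz: profile 2-1-2 — violates.
(c) nʀt: profile 3-4-1 — violates.
(d) lmʔ: profile 4-3-1 — obeys.
(e) xgxv: profile 2-1-2-2 — violates.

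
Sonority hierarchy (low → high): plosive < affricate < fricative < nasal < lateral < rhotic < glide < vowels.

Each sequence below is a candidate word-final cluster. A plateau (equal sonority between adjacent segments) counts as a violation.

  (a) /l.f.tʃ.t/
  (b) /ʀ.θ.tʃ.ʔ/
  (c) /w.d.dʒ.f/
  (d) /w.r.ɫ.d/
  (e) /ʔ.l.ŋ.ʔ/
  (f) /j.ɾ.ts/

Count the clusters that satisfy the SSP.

(a) /l.f.tʃ.t/: profile 5-3-2-1 — obeys.
(b) /ʀ.θ.tʃ.ʔ/: profile 6-3-2-1 — obeys.
(c) /w.d.dʒ.f/: profile 7-1-2-3 — violates.
(d) /w.r.ɫ.d/: profile 7-6-5-1 — obeys.
(e) /ʔ.l.ŋ.ʔ/: profile 1-5-4-1 — violates.
(f) /j.ɾ.ts/: profile 7-6-2 — obeys.

4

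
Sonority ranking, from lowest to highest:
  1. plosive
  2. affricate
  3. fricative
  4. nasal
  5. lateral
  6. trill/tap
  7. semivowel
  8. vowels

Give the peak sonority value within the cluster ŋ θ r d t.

/ŋ/ is a nasal (sonority 4).
/θ/ is a fricative (sonority 3).
/r/ is a trill/tap (sonority 6).
/d/ is a plosive (sonority 1).
/t/ is a plosive (sonority 1).
The maximum is 6.

6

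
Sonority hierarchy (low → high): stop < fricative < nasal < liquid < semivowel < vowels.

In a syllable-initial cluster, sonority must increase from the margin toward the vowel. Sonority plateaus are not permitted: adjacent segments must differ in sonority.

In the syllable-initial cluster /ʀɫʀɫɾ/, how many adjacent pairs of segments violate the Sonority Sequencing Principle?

/ʀ/: liquid = 4.
/ɫ/: liquid = 4.
/ʀ/: liquid = 4.
/ɫ/: liquid = 4.
/ɾ/: liquid = 4.
/ʀ/→/ɫ/: 4→4 (plateau) — violation.
/ɫ/→/ʀ/: 4→4 (plateau) — violation.
/ʀ/→/ɫ/: 4→4 (plateau) — violation.
/ɫ/→/ɾ/: 4→4 (plateau) — violation.

4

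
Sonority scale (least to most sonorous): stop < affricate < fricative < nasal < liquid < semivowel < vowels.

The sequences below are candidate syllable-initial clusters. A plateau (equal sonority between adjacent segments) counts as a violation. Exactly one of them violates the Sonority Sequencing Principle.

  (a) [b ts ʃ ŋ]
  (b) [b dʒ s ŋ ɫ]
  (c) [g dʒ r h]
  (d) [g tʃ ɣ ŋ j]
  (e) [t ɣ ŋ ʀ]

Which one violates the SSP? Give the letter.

(a) 1-2-3-4 → obeys
(b) 1-2-3-4-5 → obeys
(c) 1-2-5-3 → violates
(d) 1-2-3-4-6 → obeys
(e) 1-3-4-5 → obeys

c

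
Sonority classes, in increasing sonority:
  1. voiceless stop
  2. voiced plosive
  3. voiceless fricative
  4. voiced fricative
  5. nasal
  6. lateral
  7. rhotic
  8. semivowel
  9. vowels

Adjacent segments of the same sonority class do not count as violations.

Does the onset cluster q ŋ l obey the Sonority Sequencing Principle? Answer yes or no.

/q/ is a voiceless stop (sonority 1).
/ŋ/ is a nasal (sonority 5).
/l/ is a lateral (sonority 6).
The profile 1-5-6 strictly rises, so the onset cluster satisfies the SSP.

yes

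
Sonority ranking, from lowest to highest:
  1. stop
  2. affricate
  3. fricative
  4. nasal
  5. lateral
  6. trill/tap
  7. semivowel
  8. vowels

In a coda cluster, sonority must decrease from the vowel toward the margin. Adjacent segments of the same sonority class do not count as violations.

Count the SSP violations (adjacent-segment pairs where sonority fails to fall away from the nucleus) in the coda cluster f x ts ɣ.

/f/: fricative = 3.
/x/: fricative = 3.
/ts/: affricate = 2.
/ɣ/: fricative = 3.
/f/→/x/: 3→3 (plateau, allowed) — ok.
/x/→/ts/: 3→2 (falls) — ok.
/ts/→/ɣ/: 2→3 (does not fall) — violation.

1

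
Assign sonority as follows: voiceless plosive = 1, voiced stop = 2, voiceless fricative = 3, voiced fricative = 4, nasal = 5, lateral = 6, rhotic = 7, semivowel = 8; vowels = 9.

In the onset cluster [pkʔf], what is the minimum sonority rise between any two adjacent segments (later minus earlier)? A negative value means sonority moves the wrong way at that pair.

/p/: voiceless plosive = 1.
/k/: voiceless plosive = 1.
/ʔ/: voiceless plosive = 1.
/f/: voiceless fricative = 3.
/p/→/k/: change +0.
/k/→/ʔ/: change +0.
/ʔ/→/f/: change +2.
Minimum = 0.

0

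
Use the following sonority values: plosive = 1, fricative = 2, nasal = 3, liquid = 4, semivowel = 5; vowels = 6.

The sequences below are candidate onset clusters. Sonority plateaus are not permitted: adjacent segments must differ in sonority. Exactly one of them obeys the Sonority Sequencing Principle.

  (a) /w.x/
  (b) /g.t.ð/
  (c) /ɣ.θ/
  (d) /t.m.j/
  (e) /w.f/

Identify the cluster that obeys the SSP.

d

(a) /w.x/: profile 5-2 — violates.
(b) /g.t.ð/: profile 1-1-2 — violates.
(c) /ɣ.θ/: profile 2-2 — violates.
(d) /t.m.j/: profile 1-3-5 — obeys.
(e) /w.f/: profile 5-2 — violates.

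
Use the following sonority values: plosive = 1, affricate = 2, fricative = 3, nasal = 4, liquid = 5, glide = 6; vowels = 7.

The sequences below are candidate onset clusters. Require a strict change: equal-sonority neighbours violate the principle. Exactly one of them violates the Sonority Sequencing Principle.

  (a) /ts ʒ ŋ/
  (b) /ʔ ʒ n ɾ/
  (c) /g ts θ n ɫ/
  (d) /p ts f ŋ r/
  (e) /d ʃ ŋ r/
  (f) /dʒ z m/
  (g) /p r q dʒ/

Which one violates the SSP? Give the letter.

(a) 2-3-4 → obeys
(b) 1-3-4-5 → obeys
(c) 1-2-3-4-5 → obeys
(d) 1-2-3-4-5 → obeys
(e) 1-3-4-5 → obeys
(f) 2-3-4 → obeys
(g) 1-5-1-2 → violates

g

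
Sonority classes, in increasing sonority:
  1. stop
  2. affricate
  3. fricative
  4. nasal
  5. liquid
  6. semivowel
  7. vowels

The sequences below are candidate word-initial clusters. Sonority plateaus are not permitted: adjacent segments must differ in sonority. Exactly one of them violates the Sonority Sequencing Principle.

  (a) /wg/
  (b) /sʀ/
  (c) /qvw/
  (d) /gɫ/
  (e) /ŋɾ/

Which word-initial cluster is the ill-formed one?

a

(a) /wg/: profile 6-1 — violates.
(b) /sʀ/: profile 3-5 — obeys.
(c) /qvw/: profile 1-3-6 — obeys.
(d) /gɫ/: profile 1-5 — obeys.
(e) /ŋɾ/: profile 4-5 — obeys.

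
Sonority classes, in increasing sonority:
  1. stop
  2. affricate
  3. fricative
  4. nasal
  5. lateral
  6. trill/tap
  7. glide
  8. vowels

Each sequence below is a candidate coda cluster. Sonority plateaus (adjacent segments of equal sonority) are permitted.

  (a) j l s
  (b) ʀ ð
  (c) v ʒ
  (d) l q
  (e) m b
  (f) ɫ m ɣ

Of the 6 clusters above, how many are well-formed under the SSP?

6

(a) sonority 7-5-3: well-formed.
(b) sonority 6-3: well-formed.
(c) sonority 3-3: well-formed.
(d) sonority 5-1: well-formed.
(e) sonority 4-1: well-formed.
(f) sonority 5-4-3: well-formed.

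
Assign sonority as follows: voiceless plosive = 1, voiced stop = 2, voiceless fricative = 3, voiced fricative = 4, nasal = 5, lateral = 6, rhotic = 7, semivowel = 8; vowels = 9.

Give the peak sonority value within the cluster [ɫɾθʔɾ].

/ɫ/ — lateral, sonority 6.
/ɾ/ — rhotic, sonority 7.
/θ/ — voiceless fricative, sonority 3.
/ʔ/ — voiceless plosive, sonority 1.
/ɾ/ — rhotic, sonority 7.
The maximum is 7.

7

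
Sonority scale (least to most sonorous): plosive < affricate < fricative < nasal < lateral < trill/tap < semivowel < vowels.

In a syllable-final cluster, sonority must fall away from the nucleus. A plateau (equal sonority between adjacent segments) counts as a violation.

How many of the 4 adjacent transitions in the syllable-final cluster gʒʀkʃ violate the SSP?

3

/g/ — plosive, sonority 1.
/ʒ/ — fricative, sonority 3.
/ʀ/ — trill/tap, sonority 6.
/k/ — plosive, sonority 1.
/ʃ/ — fricative, sonority 3.
/g/→/ʒ/: 1→3 (does not fall) — violation.
/ʒ/→/ʀ/: 3→6 (does not fall) — violation.
/ʀ/→/k/: 6→1 (falls) — ok.
/k/→/ʃ/: 1→3 (does not fall) — violation.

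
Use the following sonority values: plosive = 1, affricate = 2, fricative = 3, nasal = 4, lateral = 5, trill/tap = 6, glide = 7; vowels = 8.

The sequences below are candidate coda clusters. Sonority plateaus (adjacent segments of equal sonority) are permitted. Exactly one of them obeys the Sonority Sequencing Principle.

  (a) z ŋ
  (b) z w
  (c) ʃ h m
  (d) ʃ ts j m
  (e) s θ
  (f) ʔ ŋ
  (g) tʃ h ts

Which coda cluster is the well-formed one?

(a) 3-4 → violates
(b) 3-7 → violates
(c) 3-3-4 → violates
(d) 3-2-7-4 → violates
(e) 3-3 → obeys
(f) 1-4 → violates
(g) 2-3-2 → violates

e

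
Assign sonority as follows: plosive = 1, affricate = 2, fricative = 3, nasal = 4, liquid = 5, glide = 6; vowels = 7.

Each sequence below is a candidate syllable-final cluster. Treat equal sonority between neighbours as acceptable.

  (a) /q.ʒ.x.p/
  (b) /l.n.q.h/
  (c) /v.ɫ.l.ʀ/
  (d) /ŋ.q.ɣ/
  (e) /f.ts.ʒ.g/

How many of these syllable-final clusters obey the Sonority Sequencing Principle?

(a) sonority 1-3-3-1: ill-formed.
(b) sonority 5-4-1-3: ill-formed.
(c) sonority 3-5-5-5: ill-formed.
(d) sonority 4-1-3: ill-formed.
(e) sonority 3-2-3-1: ill-formed.

0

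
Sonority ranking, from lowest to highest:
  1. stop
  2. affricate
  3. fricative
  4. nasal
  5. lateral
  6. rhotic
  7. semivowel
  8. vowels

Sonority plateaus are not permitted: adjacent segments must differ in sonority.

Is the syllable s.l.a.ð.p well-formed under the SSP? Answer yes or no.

yes

Onset: /s/ is a fricative (sonority 3), /l/ is a lateral (sonority 5); then the nucleus /a/ (sonority 8).
Onset profile 3-5-8 — rises to the nucleus.
Coda: /ð/ is a fricative (sonority 3), /p/ is a stop (sonority 1).
Coda profile 8-3-1 — falls from the nucleus.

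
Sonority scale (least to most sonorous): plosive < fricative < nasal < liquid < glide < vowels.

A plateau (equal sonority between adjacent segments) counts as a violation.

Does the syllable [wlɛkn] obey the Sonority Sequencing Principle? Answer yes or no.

Onset: /w/ is a glide (sonority 5), /l/ is a liquid (sonority 4); then the nucleus /ɛ/ (sonority 6).
Onset profile 5-4-6 — does not strictly rise throughout.
Coda: /k/ is a plosive (sonority 1), /n/ is a nasal (sonority 3).
Coda profile 6-1-3 — does not strictly fall throughout.

no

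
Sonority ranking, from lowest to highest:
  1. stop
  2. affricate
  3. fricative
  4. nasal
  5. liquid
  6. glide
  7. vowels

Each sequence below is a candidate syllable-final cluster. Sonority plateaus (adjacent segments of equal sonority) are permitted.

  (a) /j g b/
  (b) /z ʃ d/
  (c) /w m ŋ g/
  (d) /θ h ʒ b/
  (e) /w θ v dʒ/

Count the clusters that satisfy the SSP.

(a) sonority 6-1-1: well-formed.
(b) sonority 3-3-1: well-formed.
(c) sonority 6-4-4-1: well-formed.
(d) sonority 3-3-3-1: well-formed.
(e) sonority 6-3-3-2: well-formed.

5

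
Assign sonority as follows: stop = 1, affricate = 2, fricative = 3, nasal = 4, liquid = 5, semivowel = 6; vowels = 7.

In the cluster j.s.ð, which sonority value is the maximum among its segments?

/j/ — semivowel, sonority 6.
/s/ — fricative, sonority 3.
/ð/ — fricative, sonority 3.
The maximum is 6.

6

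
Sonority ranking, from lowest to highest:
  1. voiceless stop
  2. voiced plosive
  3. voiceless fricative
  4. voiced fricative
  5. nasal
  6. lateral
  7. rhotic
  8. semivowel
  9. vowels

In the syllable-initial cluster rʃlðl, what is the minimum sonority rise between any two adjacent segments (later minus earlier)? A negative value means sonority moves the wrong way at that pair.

-4

/r/: rhotic = 7.
/ʃ/: voiceless fricative = 3.
/l/: lateral = 6.
/ð/: voiced fricative = 4.
/l/: lateral = 6.
/r/→/ʃ/: change -4.
/ʃ/→/l/: change +3.
/l/→/ð/: change -2.
/ð/→/l/: change +2.
Minimum = -4.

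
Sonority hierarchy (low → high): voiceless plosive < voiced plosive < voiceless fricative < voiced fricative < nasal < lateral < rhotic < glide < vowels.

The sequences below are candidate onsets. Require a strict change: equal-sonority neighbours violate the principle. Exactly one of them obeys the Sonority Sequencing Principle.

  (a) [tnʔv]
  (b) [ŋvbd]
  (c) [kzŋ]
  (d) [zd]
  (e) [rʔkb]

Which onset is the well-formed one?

c

(a) sonority 1-5-1-4: ill-formed.
(b) sonority 5-4-2-2: ill-formed.
(c) sonority 1-4-5: well-formed.
(d) sonority 4-2: ill-formed.
(e) sonority 7-1-1-2: ill-formed.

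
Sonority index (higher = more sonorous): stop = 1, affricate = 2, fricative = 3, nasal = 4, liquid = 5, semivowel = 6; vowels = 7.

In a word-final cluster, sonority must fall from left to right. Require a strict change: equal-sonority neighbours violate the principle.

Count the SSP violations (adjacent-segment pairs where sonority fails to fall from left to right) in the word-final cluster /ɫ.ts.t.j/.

1

/ɫ/ — liquid, sonority 5.
/ts/ — affricate, sonority 2.
/t/ — stop, sonority 1.
/j/ — semivowel, sonority 6.
/ɫ/→/ts/: 5→2 (falls) — ok.
/ts/→/t/: 2→1 (falls) — ok.
/t/→/j/: 1→6 (does not fall) — violation.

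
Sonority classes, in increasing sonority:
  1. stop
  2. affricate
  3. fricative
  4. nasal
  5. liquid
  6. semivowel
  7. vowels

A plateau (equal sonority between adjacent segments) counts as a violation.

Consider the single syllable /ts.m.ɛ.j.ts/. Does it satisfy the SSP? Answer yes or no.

yes

Onset: /ts/ is an affricate (sonority 2), /m/ is a nasal (sonority 4); then the nucleus /ɛ/ (sonority 7).
Onset profile 2-4-7 — rises to the nucleus.
Coda: /j/ is a semivowel (sonority 6), /ts/ is an affricate (sonority 2).
Coda profile 7-6-2 — falls from the nucleus.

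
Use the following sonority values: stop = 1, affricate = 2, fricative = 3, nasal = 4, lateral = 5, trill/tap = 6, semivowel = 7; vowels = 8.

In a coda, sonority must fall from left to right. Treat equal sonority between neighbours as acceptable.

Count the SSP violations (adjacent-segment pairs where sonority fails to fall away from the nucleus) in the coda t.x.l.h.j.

3

/t/ is a stop (sonority 1).
/x/ is a fricative (sonority 3).
/l/ is a lateral (sonority 5).
/h/ is a fricative (sonority 3).
/j/ is a semivowel (sonority 7).
/t/→/x/: 1→3 (does not fall) — violation.
/x/→/l/: 3→5 (does not fall) — violation.
/l/→/h/: 5→3 (falls) — ok.
/h/→/j/: 3→7 (does not fall) — violation.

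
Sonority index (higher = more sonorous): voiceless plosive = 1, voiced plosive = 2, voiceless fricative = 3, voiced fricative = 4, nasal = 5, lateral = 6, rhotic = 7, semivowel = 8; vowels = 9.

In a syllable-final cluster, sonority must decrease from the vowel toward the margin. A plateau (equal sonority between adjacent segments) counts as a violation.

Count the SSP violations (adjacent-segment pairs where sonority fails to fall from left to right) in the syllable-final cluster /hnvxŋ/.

2

/h/ — voiceless fricative, sonority 3.
/n/ — nasal, sonority 5.
/v/ — voiced fricative, sonority 4.
/x/ — voiceless fricative, sonority 3.
/ŋ/ — nasal, sonority 5.
/h/→/n/: 3→5 (does not fall) — violation.
/n/→/v/: 5→4 (falls) — ok.
/v/→/x/: 4→3 (falls) — ok.
/x/→/ŋ/: 3→5 (does not fall) — violation.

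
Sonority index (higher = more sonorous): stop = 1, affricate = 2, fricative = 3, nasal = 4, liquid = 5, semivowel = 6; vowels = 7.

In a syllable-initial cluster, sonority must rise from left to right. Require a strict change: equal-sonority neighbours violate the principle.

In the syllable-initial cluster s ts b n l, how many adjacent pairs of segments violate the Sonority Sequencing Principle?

2

/s/ is a fricative (sonority 3).
/ts/ is an affricate (sonority 2).
/b/ is a stop (sonority 1).
/n/ is a nasal (sonority 4).
/l/ is a liquid (sonority 5).
/s/→/ts/: 3→2 (does not rise) — violation.
/ts/→/b/: 2→1 (does not rise) — violation.
/b/→/n/: 1→4 (rises) — ok.
/n/→/l/: 4→5 (rises) — ok.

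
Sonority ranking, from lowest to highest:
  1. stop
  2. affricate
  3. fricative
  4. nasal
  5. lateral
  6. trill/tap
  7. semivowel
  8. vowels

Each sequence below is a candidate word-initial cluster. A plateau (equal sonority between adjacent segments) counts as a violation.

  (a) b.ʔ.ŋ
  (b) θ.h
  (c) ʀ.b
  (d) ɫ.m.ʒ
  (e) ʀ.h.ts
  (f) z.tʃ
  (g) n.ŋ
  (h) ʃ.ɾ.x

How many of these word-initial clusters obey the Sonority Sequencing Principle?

(a) sonority 1-1-4: ill-formed.
(b) sonority 3-3: ill-formed.
(c) sonority 6-1: ill-formed.
(d) sonority 5-4-3: ill-formed.
(e) sonority 6-3-2: ill-formed.
(f) sonority 3-2: ill-formed.
(g) sonority 4-4: ill-formed.
(h) sonority 3-6-3: ill-formed.

0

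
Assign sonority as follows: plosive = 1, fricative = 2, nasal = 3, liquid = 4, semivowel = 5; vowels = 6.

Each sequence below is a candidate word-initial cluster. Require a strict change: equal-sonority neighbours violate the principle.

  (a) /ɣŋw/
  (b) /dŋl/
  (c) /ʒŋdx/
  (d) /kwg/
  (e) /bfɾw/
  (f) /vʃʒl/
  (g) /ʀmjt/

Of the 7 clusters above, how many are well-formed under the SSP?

(a) 2-3-5 → obeys
(b) 1-3-4 → obeys
(c) 2-3-1-2 → violates
(d) 1-5-1 → violates
(e) 1-2-4-5 → obeys
(f) 2-2-2-4 → violates
(g) 4-3-5-1 → violates

3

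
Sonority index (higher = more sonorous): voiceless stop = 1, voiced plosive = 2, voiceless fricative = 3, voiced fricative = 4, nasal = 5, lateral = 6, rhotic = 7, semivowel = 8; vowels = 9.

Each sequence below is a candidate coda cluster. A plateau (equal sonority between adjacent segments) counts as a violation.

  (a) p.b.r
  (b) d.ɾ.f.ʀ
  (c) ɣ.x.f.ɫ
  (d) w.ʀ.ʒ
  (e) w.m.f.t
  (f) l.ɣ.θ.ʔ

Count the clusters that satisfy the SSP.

3

(a) sonority 1-2-7: ill-formed.
(b) sonority 2-7-3-7: ill-formed.
(c) sonority 4-3-3-6: ill-formed.
(d) sonority 8-7-4: well-formed.
(e) sonority 8-5-3-1: well-formed.
(f) sonority 6-4-3-1: well-formed.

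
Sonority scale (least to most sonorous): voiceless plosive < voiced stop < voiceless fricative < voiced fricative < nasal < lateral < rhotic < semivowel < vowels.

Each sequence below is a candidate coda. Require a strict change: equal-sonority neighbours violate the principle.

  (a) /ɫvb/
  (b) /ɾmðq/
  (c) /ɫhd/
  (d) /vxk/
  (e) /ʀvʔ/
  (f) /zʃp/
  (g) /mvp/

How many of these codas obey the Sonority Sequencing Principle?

(a) /ɫvb/: profile 6-4-2 — obeys.
(b) /ɾmðq/: profile 7-5-4-1 — obeys.
(c) /ɫhd/: profile 6-3-2 — obeys.
(d) /vxk/: profile 4-3-1 — obeys.
(e) /ʀvʔ/: profile 7-4-1 — obeys.
(f) /zʃp/: profile 4-3-1 — obeys.
(g) /mvp/: profile 5-4-1 — obeys.

7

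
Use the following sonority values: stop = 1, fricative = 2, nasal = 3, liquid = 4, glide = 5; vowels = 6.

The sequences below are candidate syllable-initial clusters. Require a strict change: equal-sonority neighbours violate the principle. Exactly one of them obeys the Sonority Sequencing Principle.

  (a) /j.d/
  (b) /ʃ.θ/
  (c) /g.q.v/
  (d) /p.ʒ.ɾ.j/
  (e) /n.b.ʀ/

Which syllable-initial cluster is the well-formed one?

d

(a) /j.d/: profile 5-1 — violates.
(b) /ʃ.θ/: profile 2-2 — violates.
(c) /g.q.v/: profile 1-1-2 — violates.
(d) /p.ʒ.ɾ.j/: profile 1-2-4-5 — obeys.
(e) /n.b.ʀ/: profile 3-1-4 — violates.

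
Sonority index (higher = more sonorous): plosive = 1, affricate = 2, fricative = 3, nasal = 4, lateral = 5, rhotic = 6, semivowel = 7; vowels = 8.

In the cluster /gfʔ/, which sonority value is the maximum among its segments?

3

/g/ — plosive, sonority 1.
/f/ — fricative, sonority 3.
/ʔ/ — plosive, sonority 1.
The maximum is 3.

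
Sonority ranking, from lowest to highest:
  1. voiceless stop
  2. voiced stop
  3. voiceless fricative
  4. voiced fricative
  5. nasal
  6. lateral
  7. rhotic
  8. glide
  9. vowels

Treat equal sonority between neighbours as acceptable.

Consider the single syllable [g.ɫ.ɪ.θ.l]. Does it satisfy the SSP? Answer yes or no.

no

Onset: /g/ is a voiced stop (sonority 2), /ɫ/ is a lateral (sonority 6); then the nucleus /ɪ/ (sonority 9).
Onset profile 2-6-9 — rises to the nucleus.
Coda: /θ/ is a voiceless fricative (sonority 3), /l/ is a lateral (sonority 6).
Coda profile 9-3-6 — does not fall throughout.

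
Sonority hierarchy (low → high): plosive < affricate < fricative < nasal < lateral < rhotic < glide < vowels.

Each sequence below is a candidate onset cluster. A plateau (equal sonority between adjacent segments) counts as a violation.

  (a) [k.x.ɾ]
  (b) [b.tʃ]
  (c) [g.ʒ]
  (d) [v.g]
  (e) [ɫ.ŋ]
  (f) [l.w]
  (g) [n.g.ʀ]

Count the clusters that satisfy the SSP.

4

(a) sonority 1-3-6: well-formed.
(b) sonority 1-2: well-formed.
(c) sonority 1-3: well-formed.
(d) sonority 3-1: ill-formed.
(e) sonority 5-4: ill-formed.
(f) sonority 5-7: well-formed.
(g) sonority 4-1-6: ill-formed.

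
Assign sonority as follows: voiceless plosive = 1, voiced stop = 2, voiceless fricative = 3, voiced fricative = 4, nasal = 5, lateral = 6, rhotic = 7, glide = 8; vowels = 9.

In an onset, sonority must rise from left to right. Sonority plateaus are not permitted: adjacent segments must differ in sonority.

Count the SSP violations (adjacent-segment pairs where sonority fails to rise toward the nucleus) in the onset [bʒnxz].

/b/ — voiced stop, sonority 2.
/ʒ/ — voiced fricative, sonority 4.
/n/ — nasal, sonority 5.
/x/ — voiceless fricative, sonority 3.
/z/ — voiced fricative, sonority 4.
/b/→/ʒ/: 2→4 (rises) — ok.
/ʒ/→/n/: 4→5 (rises) — ok.
/n/→/x/: 5→3 (does not rise) — violation.
/x/→/z/: 3→4 (rises) — ok.

1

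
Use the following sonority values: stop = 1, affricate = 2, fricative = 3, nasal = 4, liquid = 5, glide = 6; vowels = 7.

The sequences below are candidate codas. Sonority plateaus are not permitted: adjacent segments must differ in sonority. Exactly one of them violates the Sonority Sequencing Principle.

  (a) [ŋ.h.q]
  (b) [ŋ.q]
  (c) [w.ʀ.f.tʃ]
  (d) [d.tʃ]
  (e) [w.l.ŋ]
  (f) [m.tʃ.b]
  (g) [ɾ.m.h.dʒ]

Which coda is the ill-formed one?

d

(a) sonority 4-3-1: well-formed.
(b) sonority 4-1: well-formed.
(c) sonority 6-5-3-2: well-formed.
(d) sonority 1-2: ill-formed.
(e) sonority 6-5-4: well-formed.
(f) sonority 4-2-1: well-formed.
(g) sonority 5-4-3-2: well-formed.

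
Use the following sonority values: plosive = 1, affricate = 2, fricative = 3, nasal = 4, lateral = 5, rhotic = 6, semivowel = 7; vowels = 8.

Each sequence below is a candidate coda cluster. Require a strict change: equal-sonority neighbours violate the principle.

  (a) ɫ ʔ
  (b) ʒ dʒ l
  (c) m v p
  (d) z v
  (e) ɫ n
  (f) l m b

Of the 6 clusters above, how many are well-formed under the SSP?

(a) ɫ ʔ: profile 5-1 — obeys.
(b) ʒ dʒ l: profile 3-2-5 — violates.
(c) m v p: profile 4-3-1 — obeys.
(d) z v: profile 3-3 — violates.
(e) ɫ n: profile 5-4 — obeys.
(f) l m b: profile 5-4-1 — obeys.

4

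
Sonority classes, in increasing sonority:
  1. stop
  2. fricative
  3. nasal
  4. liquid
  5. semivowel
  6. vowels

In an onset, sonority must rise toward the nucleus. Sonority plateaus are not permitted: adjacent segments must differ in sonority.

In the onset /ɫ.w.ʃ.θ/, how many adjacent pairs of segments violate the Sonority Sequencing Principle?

2

/ɫ/: liquid = 4.
/w/: semivowel = 5.
/ʃ/: fricative = 2.
/θ/: fricative = 2.
/ɫ/→/w/: 4→5 (rises) — ok.
/w/→/ʃ/: 5→2 (does not rise) — violation.
/ʃ/→/θ/: 2→2 (plateau) — violation.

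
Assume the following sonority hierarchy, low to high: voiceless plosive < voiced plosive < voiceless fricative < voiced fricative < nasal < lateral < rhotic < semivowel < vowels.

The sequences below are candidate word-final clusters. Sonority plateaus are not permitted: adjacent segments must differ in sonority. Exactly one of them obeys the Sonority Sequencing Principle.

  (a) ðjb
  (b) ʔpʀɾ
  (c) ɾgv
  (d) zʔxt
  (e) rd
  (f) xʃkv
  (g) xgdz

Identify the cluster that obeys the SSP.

e

(a) 4-8-2 → violates
(b) 1-1-7-7 → violates
(c) 7-2-4 → violates
(d) 4-1-3-1 → violates
(e) 7-2 → obeys
(f) 3-3-1-4 → violates
(g) 3-2-2-4 → violates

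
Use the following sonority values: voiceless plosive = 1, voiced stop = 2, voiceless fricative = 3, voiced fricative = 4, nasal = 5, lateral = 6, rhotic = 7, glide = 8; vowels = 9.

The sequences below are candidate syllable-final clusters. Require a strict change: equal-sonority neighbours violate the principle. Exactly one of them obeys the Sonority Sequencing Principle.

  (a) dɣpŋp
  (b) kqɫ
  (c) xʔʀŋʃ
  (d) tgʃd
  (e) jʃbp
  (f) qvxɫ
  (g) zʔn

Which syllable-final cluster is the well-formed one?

e

(a) sonority 2-4-1-5-1: ill-formed.
(b) sonority 1-1-6: ill-formed.
(c) sonority 3-1-7-5-3: ill-formed.
(d) sonority 1-2-3-2: ill-formed.
(e) sonority 8-3-2-1: well-formed.
(f) sonority 1-4-3-6: ill-formed.
(g) sonority 4-1-5: ill-formed.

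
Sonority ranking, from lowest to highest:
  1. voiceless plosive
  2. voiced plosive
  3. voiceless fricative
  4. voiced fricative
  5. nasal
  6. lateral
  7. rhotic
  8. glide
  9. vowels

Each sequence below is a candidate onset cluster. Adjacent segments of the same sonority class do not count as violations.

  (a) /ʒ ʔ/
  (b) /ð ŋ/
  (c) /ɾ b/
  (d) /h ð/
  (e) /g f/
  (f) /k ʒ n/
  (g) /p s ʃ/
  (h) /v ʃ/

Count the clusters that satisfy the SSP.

5

(a) /ʒ ʔ/: profile 4-1 — violates.
(b) /ð ŋ/: profile 4-5 — obeys.
(c) /ɾ b/: profile 7-2 — violates.
(d) /h ð/: profile 3-4 — obeys.
(e) /g f/: profile 2-3 — obeys.
(f) /k ʒ n/: profile 1-4-5 — obeys.
(g) /p s ʃ/: profile 1-3-3 — obeys.
(h) /v ʃ/: profile 4-3 — violates.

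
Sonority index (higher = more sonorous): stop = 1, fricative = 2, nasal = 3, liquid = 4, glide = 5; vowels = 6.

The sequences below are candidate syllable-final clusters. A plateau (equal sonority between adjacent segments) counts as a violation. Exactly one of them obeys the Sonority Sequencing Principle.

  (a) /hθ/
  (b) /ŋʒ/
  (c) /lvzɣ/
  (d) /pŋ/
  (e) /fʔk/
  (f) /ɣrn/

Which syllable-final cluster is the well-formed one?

(a) 2-2 → violates
(b) 3-2 → obeys
(c) 4-2-2-2 → violates
(d) 1-3 → violates
(e) 2-1-1 → violates
(f) 2-4-3 → violates

b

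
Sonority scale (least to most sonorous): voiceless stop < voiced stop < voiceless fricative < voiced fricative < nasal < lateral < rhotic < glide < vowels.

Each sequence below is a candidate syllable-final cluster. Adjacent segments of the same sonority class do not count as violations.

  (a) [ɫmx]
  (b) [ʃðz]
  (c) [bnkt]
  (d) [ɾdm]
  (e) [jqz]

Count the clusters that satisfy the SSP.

1

(a) [ɫmx]: profile 6-5-3 — obeys.
(b) [ʃðz]: profile 3-4-4 — violates.
(c) [bnkt]: profile 2-5-1-1 — violates.
(d) [ɾdm]: profile 7-2-5 — violates.
(e) [jqz]: profile 8-1-4 — violates.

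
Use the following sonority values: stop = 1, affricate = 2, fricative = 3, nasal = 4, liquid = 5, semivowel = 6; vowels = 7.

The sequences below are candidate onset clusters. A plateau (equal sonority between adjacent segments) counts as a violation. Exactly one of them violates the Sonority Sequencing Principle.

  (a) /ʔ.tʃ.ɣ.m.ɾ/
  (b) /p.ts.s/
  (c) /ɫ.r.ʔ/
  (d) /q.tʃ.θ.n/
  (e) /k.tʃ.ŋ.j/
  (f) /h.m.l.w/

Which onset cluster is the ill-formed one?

(a) 1-2-3-4-5 → obeys
(b) 1-2-3 → obeys
(c) 5-5-1 → violates
(d) 1-2-3-4 → obeys
(e) 1-2-4-6 → obeys
(f) 3-4-5-6 → obeys

c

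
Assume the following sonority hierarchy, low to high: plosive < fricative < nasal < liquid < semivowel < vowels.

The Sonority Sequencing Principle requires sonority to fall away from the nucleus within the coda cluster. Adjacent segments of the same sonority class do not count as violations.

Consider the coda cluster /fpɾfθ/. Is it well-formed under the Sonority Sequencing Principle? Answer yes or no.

/f/ — fricative, sonority 2.
/p/ — plosive, sonority 1.
/ɾ/ — liquid, sonority 4.
/f/ — fricative, sonority 2.
/θ/ — fricative, sonority 2.
The profile is 2-1-4-2-2. Between /p/ (1) and /ɾ/ (4) sonority does not fall, so the cluster violates the SSP.

no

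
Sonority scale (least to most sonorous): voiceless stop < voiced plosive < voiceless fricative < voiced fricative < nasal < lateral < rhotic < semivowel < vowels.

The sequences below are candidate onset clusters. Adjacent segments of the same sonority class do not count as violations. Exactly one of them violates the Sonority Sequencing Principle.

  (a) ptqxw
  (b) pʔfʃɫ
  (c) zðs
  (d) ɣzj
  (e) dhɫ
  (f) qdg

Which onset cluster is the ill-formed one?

(a) ptqxw: profile 1-1-1-3-8 — obeys.
(b) pʔfʃɫ: profile 1-1-3-3-6 — obeys.
(c) zðs: profile 4-4-3 — violates.
(d) ɣzj: profile 4-4-8 — obeys.
(e) dhɫ: profile 2-3-6 — obeys.
(f) qdg: profile 1-2-2 — obeys.

c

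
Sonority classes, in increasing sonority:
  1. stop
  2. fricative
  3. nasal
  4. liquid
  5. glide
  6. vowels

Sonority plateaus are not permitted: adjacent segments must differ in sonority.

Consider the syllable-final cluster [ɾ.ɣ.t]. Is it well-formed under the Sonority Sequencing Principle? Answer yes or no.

/ɾ/: liquid = 4.
/ɣ/: fricative = 2.
/t/: stop = 1.
The profile 4-2-1 strictly falls, so the syllable-final cluster satisfies the SSP.

yes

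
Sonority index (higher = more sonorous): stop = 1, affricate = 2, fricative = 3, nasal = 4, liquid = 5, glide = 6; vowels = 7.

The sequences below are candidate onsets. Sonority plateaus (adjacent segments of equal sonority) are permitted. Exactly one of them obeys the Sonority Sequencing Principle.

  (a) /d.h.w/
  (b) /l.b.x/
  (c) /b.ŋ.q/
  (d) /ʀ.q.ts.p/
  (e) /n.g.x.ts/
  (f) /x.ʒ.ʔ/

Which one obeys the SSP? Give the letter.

a

(a) sonority 1-3-6: well-formed.
(b) sonority 5-1-3: ill-formed.
(c) sonority 1-4-1: ill-formed.
(d) sonority 5-1-2-1: ill-formed.
(e) sonority 4-1-3-2: ill-formed.
(f) sonority 3-3-1: ill-formed.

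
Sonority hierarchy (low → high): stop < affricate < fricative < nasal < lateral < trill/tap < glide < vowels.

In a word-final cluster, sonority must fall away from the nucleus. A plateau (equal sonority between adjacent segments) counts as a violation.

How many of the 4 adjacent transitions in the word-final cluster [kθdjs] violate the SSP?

/k/: stop = 1.
/θ/: fricative = 3.
/d/: stop = 1.
/j/: glide = 7.
/s/: fricative = 3.
/k/→/θ/: 1→3 (does not fall) — violation.
/θ/→/d/: 3→1 (falls) — ok.
/d/→/j/: 1→7 (does not fall) — violation.
/j/→/s/: 7→3 (falls) — ok.

2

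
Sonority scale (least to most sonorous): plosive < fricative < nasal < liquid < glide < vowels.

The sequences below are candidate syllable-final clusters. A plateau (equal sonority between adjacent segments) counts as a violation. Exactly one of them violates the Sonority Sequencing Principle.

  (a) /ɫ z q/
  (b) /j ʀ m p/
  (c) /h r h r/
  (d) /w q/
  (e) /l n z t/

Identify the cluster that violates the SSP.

(a) sonority 4-2-1: well-formed.
(b) sonority 5-4-3-1: well-formed.
(c) sonority 2-4-2-4: ill-formed.
(d) sonority 5-1: well-formed.
(e) sonority 4-3-2-1: well-formed.

c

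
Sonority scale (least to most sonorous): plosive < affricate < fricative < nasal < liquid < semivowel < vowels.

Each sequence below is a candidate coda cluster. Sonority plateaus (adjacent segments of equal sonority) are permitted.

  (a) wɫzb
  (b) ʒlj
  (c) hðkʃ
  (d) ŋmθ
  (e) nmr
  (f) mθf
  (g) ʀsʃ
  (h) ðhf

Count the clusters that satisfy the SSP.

(a) 6-5-3-1 → obeys
(b) 3-5-6 → violates
(c) 3-3-1-3 → violates
(d) 4-4-3 → obeys
(e) 4-4-5 → violates
(f) 4-3-3 → obeys
(g) 5-3-3 → obeys
(h) 3-3-3 → obeys

5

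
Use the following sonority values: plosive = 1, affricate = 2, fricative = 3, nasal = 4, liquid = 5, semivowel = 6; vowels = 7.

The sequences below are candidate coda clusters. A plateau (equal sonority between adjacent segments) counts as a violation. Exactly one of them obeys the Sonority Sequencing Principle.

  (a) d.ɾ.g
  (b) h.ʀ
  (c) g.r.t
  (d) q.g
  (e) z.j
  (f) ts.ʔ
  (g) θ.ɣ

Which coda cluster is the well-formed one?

(a) sonority 1-5-1: ill-formed.
(b) sonority 3-5: ill-formed.
(c) sonority 1-5-1: ill-formed.
(d) sonority 1-1: ill-formed.
(e) sonority 3-6: ill-formed.
(f) sonority 2-1: well-formed.
(g) sonority 3-3: ill-formed.

f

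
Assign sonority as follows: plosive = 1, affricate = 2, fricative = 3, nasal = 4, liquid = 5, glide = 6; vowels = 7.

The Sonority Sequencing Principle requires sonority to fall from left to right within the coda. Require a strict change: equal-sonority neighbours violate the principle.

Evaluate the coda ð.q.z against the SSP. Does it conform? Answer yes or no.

/ð/ — fricative, sonority 3.
/q/ — plosive, sonority 1.
/z/ — fricative, sonority 3.
The profile is 3-1-3. Between /q/ (1) and /z/ (3) sonority does not fall, so the cluster violates the SSP.

no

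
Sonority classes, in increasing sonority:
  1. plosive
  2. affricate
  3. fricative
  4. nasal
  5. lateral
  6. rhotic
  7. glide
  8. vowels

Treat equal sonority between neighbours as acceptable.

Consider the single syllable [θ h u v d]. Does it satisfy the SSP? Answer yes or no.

Onset: /θ/ is a fricative (sonority 3), /h/ is a fricative (sonority 3); then the nucleus /u/ (sonority 8).
Onset profile 3-3-8 — rises to the nucleus.
Coda: /v/ is a fricative (sonority 3), /d/ is a plosive (sonority 1).
Coda profile 8-3-1 — falls from the nucleus.

yes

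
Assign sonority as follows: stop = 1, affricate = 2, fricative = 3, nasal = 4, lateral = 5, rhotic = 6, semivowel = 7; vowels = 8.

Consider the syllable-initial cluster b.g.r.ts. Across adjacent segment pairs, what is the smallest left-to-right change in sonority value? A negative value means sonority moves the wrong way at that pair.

-4

/b/: stop = 1.
/g/: stop = 1.
/r/: rhotic = 6.
/ts/: affricate = 2.
/b/→/g/: change +0.
/g/→/r/: change +5.
/r/→/ts/: change -4.
Minimum = -4.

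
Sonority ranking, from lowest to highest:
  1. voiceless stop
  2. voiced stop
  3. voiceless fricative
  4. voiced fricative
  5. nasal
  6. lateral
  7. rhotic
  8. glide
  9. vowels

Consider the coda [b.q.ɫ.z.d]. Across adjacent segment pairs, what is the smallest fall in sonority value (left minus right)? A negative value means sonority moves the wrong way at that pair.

/b/ is a voiced stop (sonority 2).
/q/ is a voiceless stop (sonority 1).
/ɫ/ is a lateral (sonority 6).
/z/ is a voiced fricative (sonority 4).
/d/ is a voiced stop (sonority 2).
/b/→/q/: change +1.
/q/→/ɫ/: change -5.
/ɫ/→/z/: change +2.
/z/→/d/: change +2.
Minimum = -5.

-5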